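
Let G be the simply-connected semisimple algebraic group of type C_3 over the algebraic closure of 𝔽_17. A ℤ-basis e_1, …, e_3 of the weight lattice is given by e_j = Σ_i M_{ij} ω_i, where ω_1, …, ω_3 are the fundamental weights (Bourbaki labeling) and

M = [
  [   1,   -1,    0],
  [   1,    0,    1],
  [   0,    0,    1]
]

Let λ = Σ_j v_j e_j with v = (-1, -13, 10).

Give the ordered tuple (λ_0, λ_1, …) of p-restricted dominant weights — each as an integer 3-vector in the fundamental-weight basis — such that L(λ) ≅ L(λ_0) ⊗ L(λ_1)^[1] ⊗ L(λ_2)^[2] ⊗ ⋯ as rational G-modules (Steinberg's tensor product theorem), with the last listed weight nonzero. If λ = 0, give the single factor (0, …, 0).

ω-coordinates c = M·v, v = (-1, -13, 10):
  c_1 = 1*-1 + -1*-13 + 0*10 = 12
  c_2 = 1*-1 + 0*-13 + 1*10 = 9
  c_3 = 0*-1 + 0*-13 + 1*10 = 10
p = 17; digits c_i = Σ_j d_{ij}·17^j, 0 ≤ d_{ij} < 17:
  c_1 = 12 = 12·17^0
  c_2 = 9 = 9·17^0
  c_3 = 10 = 10·17^0
p-restricted factor λ_0 = (12, 9, 10)

((12, 9, 10),)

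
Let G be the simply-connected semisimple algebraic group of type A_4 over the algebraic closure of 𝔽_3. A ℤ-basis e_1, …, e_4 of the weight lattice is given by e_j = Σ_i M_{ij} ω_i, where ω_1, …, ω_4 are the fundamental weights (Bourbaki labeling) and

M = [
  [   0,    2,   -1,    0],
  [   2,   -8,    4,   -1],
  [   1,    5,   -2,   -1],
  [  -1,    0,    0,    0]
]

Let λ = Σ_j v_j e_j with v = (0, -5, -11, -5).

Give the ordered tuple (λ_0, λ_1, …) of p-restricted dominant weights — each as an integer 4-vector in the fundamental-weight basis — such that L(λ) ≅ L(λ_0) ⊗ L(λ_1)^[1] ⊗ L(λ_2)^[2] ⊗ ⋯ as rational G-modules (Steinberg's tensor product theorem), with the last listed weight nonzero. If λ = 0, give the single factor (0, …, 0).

((1, 1, 2, 0),)

ω-coordinates c = M·v, v = (0, -5, -11, -5):
  c_1 = 0*0 + 2*-5 + -1*-11 + 0*-5 = 1
  c_2 = 2*0 + -8*-5 + 4*-11 + -1*-5 = 1
  c_3 = 1*0 + 5*-5 + -2*-11 + -1*-5 = 2
  c_4 = -1*0 + 0*-5 + 0*-11 + 0*-5 = 0
Expand coordinatewise in base 3:
  c_1 = 1 = 1·3^0
  c_2 = 1 = 1·3^0
  c_3 = 2 = 2·3^0
  c_4 = 0
λ_0 = (1, 1, 2, 0)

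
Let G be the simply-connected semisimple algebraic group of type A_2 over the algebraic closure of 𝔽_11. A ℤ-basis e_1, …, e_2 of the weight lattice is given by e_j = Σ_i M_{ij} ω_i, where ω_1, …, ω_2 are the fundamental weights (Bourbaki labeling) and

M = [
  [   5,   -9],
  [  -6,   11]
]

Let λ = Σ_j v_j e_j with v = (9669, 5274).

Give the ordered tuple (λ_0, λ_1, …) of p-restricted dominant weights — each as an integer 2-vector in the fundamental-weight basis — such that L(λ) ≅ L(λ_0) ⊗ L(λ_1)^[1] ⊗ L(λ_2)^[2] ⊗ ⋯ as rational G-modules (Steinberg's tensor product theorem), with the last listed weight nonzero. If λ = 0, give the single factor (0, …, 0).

((10, 0), (2, 0), (7, 0))

In the fundamental-weight basis, λ has coordinates c = M·v (v = (9669, 5274)):
  c_1 = 5*9669 + -9*5274 = 879
  c_2 = -6*9669 + 11*5274 = 0
Base-11 expansion of each c_i:
  c_1 = 879 = 10·11^0 + 2·11^1 + 7·11^2
  c_2 = 0
Factor λ_0 = (10, 0)
Factor λ_1 = (2, 0)
Factor λ_2 = (7, 0)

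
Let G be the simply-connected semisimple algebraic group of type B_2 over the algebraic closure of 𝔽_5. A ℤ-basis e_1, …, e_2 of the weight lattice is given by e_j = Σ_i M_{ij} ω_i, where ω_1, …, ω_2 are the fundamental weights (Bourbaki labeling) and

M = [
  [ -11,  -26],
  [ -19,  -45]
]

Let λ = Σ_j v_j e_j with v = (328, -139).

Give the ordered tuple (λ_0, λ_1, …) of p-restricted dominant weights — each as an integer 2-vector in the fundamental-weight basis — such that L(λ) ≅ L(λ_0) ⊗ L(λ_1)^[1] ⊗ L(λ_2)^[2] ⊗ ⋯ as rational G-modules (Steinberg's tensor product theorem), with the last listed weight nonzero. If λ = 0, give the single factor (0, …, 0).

((1, 3), (1, 4))

Compute c_i = Σ_j M_{ij} v_j with v = (328, -139):
  c_1 = -11*328 + -26*-139 = 6
  c_2 = -19*328 + -45*-139 = 23
Expand coordinatewise in base 5:
  c_1 = 6 = 1·5^0 + 1·5^1
  c_2 = 23 = 3·5^0 + 4·5^1
p-restricted factor λ_0 = (1, 3)
p-restricted factor λ_1 = (1, 4)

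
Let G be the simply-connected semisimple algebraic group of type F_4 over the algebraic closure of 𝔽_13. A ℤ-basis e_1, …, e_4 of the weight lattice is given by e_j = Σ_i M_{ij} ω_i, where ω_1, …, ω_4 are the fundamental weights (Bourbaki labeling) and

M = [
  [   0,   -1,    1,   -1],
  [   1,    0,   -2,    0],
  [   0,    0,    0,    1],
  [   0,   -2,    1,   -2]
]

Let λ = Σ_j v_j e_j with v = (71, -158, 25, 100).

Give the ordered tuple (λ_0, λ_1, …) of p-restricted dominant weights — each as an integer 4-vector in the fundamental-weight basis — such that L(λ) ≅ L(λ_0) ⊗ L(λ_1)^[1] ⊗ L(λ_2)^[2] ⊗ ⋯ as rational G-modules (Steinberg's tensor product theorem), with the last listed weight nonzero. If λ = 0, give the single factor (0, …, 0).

In the fundamental-weight basis, λ has coordinates c = M·v (v = (71, -158, 25, 100)):
  c_1 = (0)·(71) + (-1)·(-158) + (1)·(25) + (-1)·(100) = 83
  c_2 = (1)·(71) + (0)·(-158) + (-2)·(25) + (0)·(100) = 21
  c_3 = (0)·(71) + (0)·(-158) + (0)·(25) + (1)·(100) = 100
  c_4 = (0)·(71) + (-2)·(-158) + (1)·(25) + (-2)·(100) = 141
Expand coordinatewise in base 13:
  c_1 = 83 = 5·13^0 + 6·13^1
  c_2 = 21 = 8·13^0 + 1·13^1
  c_3 = 100 = 9·13^0 + 7·13^1
  c_4 = 141 = 11·13^0 + 10·13^1
p-restricted factor λ_0 = (5, 8, 9, 11)
p-restricted factor λ_1 = (6, 1, 7, 10)

((5, 8, 9, 11), (6, 1, 7, 10))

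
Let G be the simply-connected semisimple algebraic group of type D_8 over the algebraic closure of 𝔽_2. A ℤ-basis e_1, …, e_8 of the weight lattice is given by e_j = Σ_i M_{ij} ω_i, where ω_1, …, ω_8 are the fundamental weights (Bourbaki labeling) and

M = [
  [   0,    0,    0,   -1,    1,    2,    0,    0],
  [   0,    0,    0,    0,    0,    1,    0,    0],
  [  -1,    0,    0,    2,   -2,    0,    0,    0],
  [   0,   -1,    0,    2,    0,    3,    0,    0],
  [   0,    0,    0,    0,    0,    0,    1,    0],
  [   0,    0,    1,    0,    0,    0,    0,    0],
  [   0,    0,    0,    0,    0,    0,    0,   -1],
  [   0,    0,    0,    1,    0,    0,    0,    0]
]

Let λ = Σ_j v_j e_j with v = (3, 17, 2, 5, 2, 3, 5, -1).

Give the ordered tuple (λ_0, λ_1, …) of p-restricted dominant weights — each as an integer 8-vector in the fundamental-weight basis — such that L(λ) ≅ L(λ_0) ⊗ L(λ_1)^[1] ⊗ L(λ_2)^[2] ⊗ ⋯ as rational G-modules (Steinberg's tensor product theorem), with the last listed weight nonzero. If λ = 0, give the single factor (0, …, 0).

In the fundamental-weight basis, λ has coordinates c = M·v (v = (3, 17, 2, 5, 2, 3, 5, -1)):
  c_1 = 0*3 + 0*17 + 0*2 + -1*5 + 1*2 + 2*3 + 0*5 + 0*-1 = 3
  c_2 = 0*3 + 0*17 + 0*2 + 0*5 + 0*2 + 1*3 + 0*5 + 0*-1 = 3
  c_3 = -1*3 + 0*17 + 0*2 + 2*5 + -2*2 + 0*3 + 0*5 + 0*-1 = 3
  c_4 = 0*3 + -1*17 + 0*2 + 2*5 + 0*2 + 3*3 + 0*5 + 0*-1 = 2
  c_5 = 0*3 + 0*17 + 0*2 + 0*5 + 0*2 + 0*3 + 1*5 + 0*-1 = 5
  c_6 = 0*3 + 0*17 + 1*2 + 0*5 + 0*2 + 0*3 + 0*5 + 0*-1 = 2
  c_7 = 0*3 + 0*17 + 0*2 + 0*5 + 0*2 + 0*3 + 0*5 + -1*-1 = 1
  c_8 = 0*3 + 0*17 + 0*2 + 1*5 + 0*2 + 0*3 + 0*5 + 0*-1 = 5
Writing each c_i in base p = 2:
  c_1 = 3 = 1·2^0 + 1·2^1
  c_2 = 3 = 1·2^0 + 1·2^1
  c_3 = 3 = 1·2^0 + 1·2^1
  c_4 = 2 = 0·2^0 + 1·2^1
  c_5 = 5 = 1·2^0 + 0·2^1 + 1·2^2
  c_6 = 2 = 0·2^0 + 1·2^1
  c_7 = 1 = 1·2^0
  c_8 = 5 = 1·2^0 + 0·2^1 + 1·2^2
λ_0 = (1, 1, 1, 0, 1, 0, 1, 1)
λ_1 = (1, 1, 1, 1, 0, 1, 0, 0)
λ_2 = (0, 0, 0, 0, 1, 0, 0, 1)

((1, 1, 1, 0, 1, 0, 1, 1), (1, 1, 1, 1, 0, 1, 0, 0), (0, 0, 0, 0, 1, 0, 0, 1))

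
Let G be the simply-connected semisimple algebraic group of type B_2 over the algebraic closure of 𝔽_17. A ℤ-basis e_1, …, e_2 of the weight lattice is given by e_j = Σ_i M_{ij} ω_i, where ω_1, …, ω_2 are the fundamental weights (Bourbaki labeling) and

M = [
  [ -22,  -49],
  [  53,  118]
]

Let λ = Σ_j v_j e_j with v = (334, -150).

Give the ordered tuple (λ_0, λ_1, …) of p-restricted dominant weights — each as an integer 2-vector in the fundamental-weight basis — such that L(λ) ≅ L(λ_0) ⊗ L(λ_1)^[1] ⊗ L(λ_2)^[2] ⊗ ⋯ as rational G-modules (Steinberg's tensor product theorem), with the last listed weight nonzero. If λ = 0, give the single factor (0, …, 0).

((2, 2),)

In the fundamental-weight basis, λ has coordinates c = M·v (v = (334, -150)):
  c_1 = -22*334 + -49*-150 = 2
  c_2 = 53*334 + 118*-150 = 2
Writing each c_i in base p = 17:
  c_1 = 2 = 2·17^0
  c_2 = 2 = 2·17^0
p-restricted factor λ_0 = (2, 2)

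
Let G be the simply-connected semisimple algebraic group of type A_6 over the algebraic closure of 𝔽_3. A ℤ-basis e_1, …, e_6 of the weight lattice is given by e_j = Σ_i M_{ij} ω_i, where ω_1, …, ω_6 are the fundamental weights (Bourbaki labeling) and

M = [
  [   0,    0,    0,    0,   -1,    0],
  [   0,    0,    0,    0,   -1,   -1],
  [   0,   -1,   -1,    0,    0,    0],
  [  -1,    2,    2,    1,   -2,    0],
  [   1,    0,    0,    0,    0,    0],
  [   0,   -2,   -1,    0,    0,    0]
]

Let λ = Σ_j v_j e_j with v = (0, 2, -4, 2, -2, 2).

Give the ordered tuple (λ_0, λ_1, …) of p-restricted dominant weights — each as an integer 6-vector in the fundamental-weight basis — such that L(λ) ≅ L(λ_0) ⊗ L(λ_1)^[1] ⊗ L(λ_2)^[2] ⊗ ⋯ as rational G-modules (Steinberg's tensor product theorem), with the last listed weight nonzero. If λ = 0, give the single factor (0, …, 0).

ω-coordinates c = M·v, v = (0, 2, -4, 2, -2, 2):
  c_1 = 0·0 + 0·2 + (0)·(-4) + 0·2 + (-1)·(-2) + 0·2 = 2
  c_2 = 0·0 + 0·2 + (0)·(-4) + 0·2 + (-1)·(-2) + (-1)·(2) = 0
  c_3 = 0·0 + (-1)·(2) + (-1)·(-4) + 0·2 + (0)·(-2) + 0·2 = 2
  c_4 = (-1)·(0) + 2·2 + (2)·(-4) + 1·2 + (-2)·(-2) + 0·2 = 2
  c_5 = 1·0 + 0·2 + (0)·(-4) + 0·2 + (0)·(-2) + 0·2 = 0
  c_6 = 0·0 + (-2)·(2) + (-1)·(-4) + 0·2 + (0)·(-2) + 0·2 = 0
Writing each c_i in base p = 3:
  c_1 = 2 = 2·3^0
  c_2 = 0
  c_3 = 2 = 2·3^0
  c_4 = 2 = 2·3^0
  c_5 = 0
  c_6 = 0
Factor λ_0 = (2, 0, 2, 2, 0, 0)

((2, 0, 2, 2, 0, 0),)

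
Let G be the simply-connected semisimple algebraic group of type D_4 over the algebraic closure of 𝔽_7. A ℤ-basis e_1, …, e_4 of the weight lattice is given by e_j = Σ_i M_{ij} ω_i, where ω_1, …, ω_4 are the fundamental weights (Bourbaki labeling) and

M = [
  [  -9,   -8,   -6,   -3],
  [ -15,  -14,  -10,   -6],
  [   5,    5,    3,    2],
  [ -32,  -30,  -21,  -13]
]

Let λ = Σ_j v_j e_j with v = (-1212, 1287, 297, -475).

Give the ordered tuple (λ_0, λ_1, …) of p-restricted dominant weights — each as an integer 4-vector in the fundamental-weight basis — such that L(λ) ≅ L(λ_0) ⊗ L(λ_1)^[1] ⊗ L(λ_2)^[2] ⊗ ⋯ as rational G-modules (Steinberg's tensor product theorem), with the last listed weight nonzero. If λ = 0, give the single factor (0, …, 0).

((3, 0, 1, 0), (1, 6, 3, 2), (5, 0, 6, 2))

Change of basis e → ω: c = M·v where v = (-1212, 1287, 297, -475):
  c_1 = (-9)·(-1212) + (-8)·(1287) + (-6)·(297) + (-3)·(-475) = 255
  c_2 = (-15)·(-1212) + (-14)·(1287) + (-10)·(297) + (-6)·(-475) = 42
  c_3 = (5)·(-1212) + (5)·(1287) + (3)·(297) + (2)·(-475) = 316
  c_4 = (-32)·(-1212) + (-30)·(1287) + (-21)·(297) + (-13)·(-475) = 112
Base-7 expansion of each c_i:
  c_1 = 255 = 3·7^0 + 1·7^1 + 5·7^2
  c_2 = 42 = 0·7^0 + 6·7^1
  c_3 = 316 = 1·7^0 + 3·7^1 + 6·7^2
  c_4 = 112 = 0·7^0 + 2·7^1 + 2·7^2
Factor λ_0 = (3, 0, 1, 0)
Factor λ_1 = (1, 6, 3, 2)
Factor λ_2 = (5, 0, 6, 2)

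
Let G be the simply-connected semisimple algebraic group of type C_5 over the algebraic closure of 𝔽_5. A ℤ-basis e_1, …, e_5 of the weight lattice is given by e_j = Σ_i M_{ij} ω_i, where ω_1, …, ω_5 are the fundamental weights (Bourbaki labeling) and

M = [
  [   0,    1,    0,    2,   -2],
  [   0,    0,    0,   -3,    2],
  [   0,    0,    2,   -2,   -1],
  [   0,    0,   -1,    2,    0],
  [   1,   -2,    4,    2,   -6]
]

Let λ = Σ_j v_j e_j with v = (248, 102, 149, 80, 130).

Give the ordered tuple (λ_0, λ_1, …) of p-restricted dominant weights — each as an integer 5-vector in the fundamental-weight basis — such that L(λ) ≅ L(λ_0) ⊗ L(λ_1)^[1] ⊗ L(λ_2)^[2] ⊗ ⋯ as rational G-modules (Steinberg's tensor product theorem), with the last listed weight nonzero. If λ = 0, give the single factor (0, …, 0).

ω-coordinates c = M·v, v = (248, 102, 149, 80, 130):
  c_1 = 0·248 + 1·102 + 0·149 + 2·80 + (-2)·(130) = 2
  c_2 = 0·248 + 0·102 + 0·149 + (-3)·(80) + 2·130 = 20
  c_3 = 0·248 + 0·102 + 2·149 + (-2)·(80) + (-1)·(130) = 8
  c_4 = 0·248 + 0·102 + (-1)·(149) + 2·80 + 0·130 = 11
  c_5 = 1·248 + (-2)·(102) + 4·149 + 2·80 + (-6)·(130) = 20
Writing each c_i in base p = 5:
  c_1 = 2 = 2·5^0
  c_2 = 20 = 0·5^0 + 4·5^1
  c_3 = 8 = 3·5^0 + 1·5^1
  c_4 = 11 = 1·5^0 + 2·5^1
  c_5 = 20 = 0·5^0 + 4·5^1
Factor λ_0 = (2, 0, 3, 1, 0)
Factor λ_1 = (0, 4, 1, 2, 4)

((2, 0, 3, 1, 0), (0, 4, 1, 2, 4))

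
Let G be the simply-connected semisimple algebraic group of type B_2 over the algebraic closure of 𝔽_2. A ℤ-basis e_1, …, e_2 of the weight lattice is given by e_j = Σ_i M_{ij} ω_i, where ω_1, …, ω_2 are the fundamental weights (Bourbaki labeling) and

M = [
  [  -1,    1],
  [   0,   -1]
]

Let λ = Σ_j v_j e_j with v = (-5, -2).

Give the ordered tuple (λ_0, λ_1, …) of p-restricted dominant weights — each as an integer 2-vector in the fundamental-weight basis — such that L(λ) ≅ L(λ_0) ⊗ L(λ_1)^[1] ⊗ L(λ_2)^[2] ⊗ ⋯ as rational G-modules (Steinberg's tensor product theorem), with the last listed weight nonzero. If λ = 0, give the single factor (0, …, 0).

((1, 0), (1, 1))

ω-coordinates c = M·v, v = (-5, -2):
  c_1 = (-1)·(-5) + (1)·(-2) = 3
  c_2 = (0)·(-5) + (-1)·(-2) = 2
Base-2 expansion of each c_i:
  c_1 = 3 = 1·2^0 + 1·2^1
  c_2 = 2 = 0·2^0 + 1·2^1
p-restricted factor λ_0 = (1, 0)
p-restricted factor λ_1 = (1, 1)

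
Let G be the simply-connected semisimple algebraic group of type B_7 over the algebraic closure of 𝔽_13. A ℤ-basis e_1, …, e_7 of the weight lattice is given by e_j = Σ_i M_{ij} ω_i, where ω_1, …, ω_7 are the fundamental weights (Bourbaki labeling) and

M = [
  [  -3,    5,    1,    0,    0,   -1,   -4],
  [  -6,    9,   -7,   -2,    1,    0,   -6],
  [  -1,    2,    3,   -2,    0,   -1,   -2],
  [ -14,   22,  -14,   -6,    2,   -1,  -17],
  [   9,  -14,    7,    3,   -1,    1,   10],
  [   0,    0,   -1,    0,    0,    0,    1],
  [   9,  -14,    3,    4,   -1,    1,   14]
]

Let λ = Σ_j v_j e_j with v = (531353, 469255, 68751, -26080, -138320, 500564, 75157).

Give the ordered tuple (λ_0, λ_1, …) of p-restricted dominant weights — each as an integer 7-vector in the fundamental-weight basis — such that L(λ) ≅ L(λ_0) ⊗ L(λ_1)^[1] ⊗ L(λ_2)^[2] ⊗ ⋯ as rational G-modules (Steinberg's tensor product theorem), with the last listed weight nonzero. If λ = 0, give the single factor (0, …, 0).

In the fundamental-weight basis, λ has coordinates c = M·v (v = (531353, 469255, 68751, -26080, -138320, 500564, 75157)):
  c_1 = (-3)·(531353) + (5)·(469255) + (1)·(68751) + (0)·(-26080) + (0)·(-138320) + (-1)·(500564) + (-4)·(75157) = 19775
  c_2 = (-6)·(531353) + (9)·(469255) + (-7)·(68751) + (-2)·(-26080) + (1)·(-138320) + (0)·(500564) + (-6)·(75157) = 16818
  c_3 = (-1)·(531353) + (2)·(469255) + (3)·(68751) + (-2)·(-26080) + (0)·(-138320) + (-1)·(500564) + (-2)·(75157) = 14692
  c_4 = (-14)·(531353) + (22)·(469255) + (-14)·(68751) + (-6)·(-26080) + (2)·(-138320) + (-1)·(500564) + (-17)·(75157) = 23761
  c_5 = (9)·(531353) + (-14)·(469255) + (7)·(68751) + (3)·(-26080) + (-1)·(-138320) + (1)·(500564) + (10)·(75157) = 6078
  c_6 = (0)·(531353) + (0)·(469255) + (-1)·(68751) + (0)·(-26080) + (0)·(-138320) + (0)·(500564) + (1)·(75157) = 6406
  c_7 = (9)·(531353) + (-14)·(469255) + (3)·(68751) + (4)·(-26080) + (-1)·(-138320) + (1)·(500564) + (14)·(75157) = 5622
p = 13; digits c_i = Σ_j d_{ij}·13^j, 0 ≤ d_{ij} < 13:
  c_1 = 19775 = 2·13^0 + 0·13^1 + 0·13^2 + 9·13^3
  c_2 = 16818 = 9·13^0 + 6·13^1 + 8·13^2 + 7·13^3
  c_3 = 14692 = 2·13^0 + 12·13^1 + 8·13^2 + 6·13^3
  c_4 = 23761 = 10·13^0 + 7·13^1 + 10·13^2 + 10·13^3
  c_5 = 6078 = 7·13^0 + 12·13^1 + 9·13^2 + 2·13^3
  c_6 = 6406 = 10·13^0 + 11·13^1 + 11·13^2 + 2·13^3
  c_7 = 5622 = 6·13^0 + 3·13^1 + 7·13^2 + 2·13^3
p-restricted factor λ_0 = (2, 9, 2, 10, 7, 10, 6)
p-restricted factor λ_1 = (0, 6, 12, 7, 12, 11, 3)
p-restricted factor λ_2 = (0, 8, 8, 10, 9, 11, 7)
p-restricted factor λ_3 = (9, 7, 6, 10, 2, 2, 2)

((2, 9, 2, 10, 7, 10, 6), (0, 6, 12, 7, 12, 11, 3), (0, 8, 8, 10, 9, 11, 7), (9, 7, 6, 10, 2, 2, 2))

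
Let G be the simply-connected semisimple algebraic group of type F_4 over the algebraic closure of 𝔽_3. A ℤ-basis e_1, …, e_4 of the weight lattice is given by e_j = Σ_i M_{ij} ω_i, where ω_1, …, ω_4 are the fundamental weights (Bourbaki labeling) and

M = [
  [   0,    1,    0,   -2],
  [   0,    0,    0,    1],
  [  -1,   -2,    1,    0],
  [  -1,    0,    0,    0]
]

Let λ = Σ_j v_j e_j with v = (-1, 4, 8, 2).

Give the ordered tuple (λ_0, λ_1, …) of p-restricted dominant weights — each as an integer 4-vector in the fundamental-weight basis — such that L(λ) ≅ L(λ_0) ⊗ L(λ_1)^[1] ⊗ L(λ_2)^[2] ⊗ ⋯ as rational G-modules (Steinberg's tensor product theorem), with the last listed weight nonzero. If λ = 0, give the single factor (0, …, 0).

ω-coordinates c = M·v, v = (-1, 4, 8, 2):
  c_1 = (0)·(-1) + 1·4 + 0·8 + (-2)·(2) = 0
  c_2 = (0)·(-1) + 0·4 + 0·8 + 1·2 = 2
  c_3 = (-1)·(-1) + (-2)·(4) + 1·8 + 0·2 = 1
  c_4 = (-1)·(-1) + 0·4 + 0·8 + 0·2 = 1
Expand coordinatewise in base 3:
  c_1 = 0
  c_2 = 2 = 2·3^0
  c_3 = 1 = 1·3^0
  c_4 = 1 = 1·3^0
λ_0 = (0, 2, 1, 1)

((0, 2, 1, 1),)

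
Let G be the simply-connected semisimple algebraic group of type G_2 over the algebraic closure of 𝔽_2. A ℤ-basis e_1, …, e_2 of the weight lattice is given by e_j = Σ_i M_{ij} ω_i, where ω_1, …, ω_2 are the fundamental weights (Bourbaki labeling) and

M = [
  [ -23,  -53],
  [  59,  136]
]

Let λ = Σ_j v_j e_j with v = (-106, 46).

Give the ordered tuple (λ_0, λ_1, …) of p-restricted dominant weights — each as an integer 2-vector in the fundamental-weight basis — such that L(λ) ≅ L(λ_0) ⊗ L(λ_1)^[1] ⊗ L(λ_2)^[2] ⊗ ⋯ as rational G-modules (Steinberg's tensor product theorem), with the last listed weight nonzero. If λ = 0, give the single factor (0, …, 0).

Converting to the ω-basis (c_i = row i of M dotted with v = (-106, 46)):
  c_1 = (-23)·(-106) + (-53)·(46) = 0
  c_2 = (59)·(-106) + 136·46 = 2
Base-2 expansion of each c_i:
  c_1 = 0
  c_2 = 2 = 0·2^0 + 1·2^1
p-restricted factor λ_0 = (0, 0)
p-restricted factor λ_1 = (0, 1)

((0, 0), (0, 1))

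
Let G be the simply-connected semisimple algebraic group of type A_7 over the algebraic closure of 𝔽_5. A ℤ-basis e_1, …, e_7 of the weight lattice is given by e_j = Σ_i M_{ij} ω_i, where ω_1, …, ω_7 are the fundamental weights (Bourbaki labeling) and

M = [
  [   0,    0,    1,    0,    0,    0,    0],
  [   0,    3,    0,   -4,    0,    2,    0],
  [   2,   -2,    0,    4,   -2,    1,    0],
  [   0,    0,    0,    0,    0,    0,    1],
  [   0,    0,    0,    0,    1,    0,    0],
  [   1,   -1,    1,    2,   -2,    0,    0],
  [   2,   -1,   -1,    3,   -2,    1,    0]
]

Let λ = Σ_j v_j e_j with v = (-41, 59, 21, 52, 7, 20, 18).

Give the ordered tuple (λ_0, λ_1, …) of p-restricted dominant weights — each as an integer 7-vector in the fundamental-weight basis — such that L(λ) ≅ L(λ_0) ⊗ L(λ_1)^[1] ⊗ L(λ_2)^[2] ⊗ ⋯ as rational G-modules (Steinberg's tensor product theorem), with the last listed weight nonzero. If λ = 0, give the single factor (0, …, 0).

((1, 4, 4, 3, 2, 1, 0), (4, 1, 2, 3, 1, 2, 0))

In the fundamental-weight basis, λ has coordinates c = M·v (v = (-41, 59, 21, 52, 7, 20, 18)):
  c_1 = (0)·(-41) + 0·59 + 1·21 + 0·52 + 0·7 + 0·20 + 0·18 = 21
  c_2 = (0)·(-41) + 3·59 + 0·21 + (-4)·(52) + 0·7 + 2·20 + 0·18 = 9
  c_3 = (2)·(-41) + (-2)·(59) + 0·21 + 4·52 + (-2)·(7) + 1·20 + 0·18 = 14
  c_4 = (0)·(-41) + 0·59 + 0·21 + 0·52 + 0·7 + 0·20 + 1·18 = 18
  c_5 = (0)·(-41) + 0·59 + 0·21 + 0·52 + 1·7 + 0·20 + 0·18 = 7
  c_6 = (1)·(-41) + (-1)·(59) + 1·21 + 2·52 + (-2)·(7) + 0·20 + 0·18 = 11
  c_7 = (2)·(-41) + (-1)·(59) + (-1)·(21) + 3·52 + (-2)·(7) + 1·20 + 0·18 = 0
Writing each c_i in base p = 5:
  c_1 = 21 = 1·5^0 + 4·5^1
  c_2 = 9 = 4·5^0 + 1·5^1
  c_3 = 14 = 4·5^0 + 2·5^1
  c_4 = 18 = 3·5^0 + 3·5^1
  c_5 = 7 = 2·5^0 + 1·5^1
  c_6 = 11 = 1·5^0 + 2·5^1
  c_7 = 0
λ_0 = (1, 4, 4, 3, 2, 1, 0)
λ_1 = (4, 1, 2, 3, 1, 2, 0)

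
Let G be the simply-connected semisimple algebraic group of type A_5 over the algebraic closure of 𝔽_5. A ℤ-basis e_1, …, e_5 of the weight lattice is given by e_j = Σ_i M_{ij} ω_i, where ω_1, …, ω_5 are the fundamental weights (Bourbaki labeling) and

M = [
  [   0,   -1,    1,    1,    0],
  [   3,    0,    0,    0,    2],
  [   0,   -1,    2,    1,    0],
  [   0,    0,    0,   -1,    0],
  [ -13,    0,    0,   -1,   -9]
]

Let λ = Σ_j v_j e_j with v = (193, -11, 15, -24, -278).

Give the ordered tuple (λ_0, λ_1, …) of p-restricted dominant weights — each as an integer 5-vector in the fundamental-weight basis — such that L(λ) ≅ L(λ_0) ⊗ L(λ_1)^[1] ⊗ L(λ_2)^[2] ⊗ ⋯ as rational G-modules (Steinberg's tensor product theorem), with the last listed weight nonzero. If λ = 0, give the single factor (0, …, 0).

((2, 3, 2, 4, 2), (0, 4, 3, 4, 3))

Change of basis e → ω: c = M·v where v = (193, -11, 15, -24, -278):
  c_1 = (0)·(193) + (-1)·(-11) + (1)·(15) + (1)·(-24) + (0)·(-278) = 2
  c_2 = (3)·(193) + (0)·(-11) + (0)·(15) + (0)·(-24) + (2)·(-278) = 23
  c_3 = (0)·(193) + (-1)·(-11) + (2)·(15) + (1)·(-24) + (0)·(-278) = 17
  c_4 = (0)·(193) + (0)·(-11) + (0)·(15) + (-1)·(-24) + (0)·(-278) = 24
  c_5 = (-13)·(193) + (0)·(-11) + (0)·(15) + (-1)·(-24) + (-9)·(-278) = 17
Base-5 expansion of each c_i:
  c_1 = 2 = 2·5^0
  c_2 = 23 = 3·5^0 + 4·5^1
  c_3 = 17 = 2·5^0 + 3·5^1
  c_4 = 24 = 4·5^0 + 4·5^1
  c_5 = 17 = 2·5^0 + 3·5^1
p-restricted factor λ_0 = (2, 3, 2, 4, 2)
p-restricted factor λ_1 = (0, 4, 3, 4, 3)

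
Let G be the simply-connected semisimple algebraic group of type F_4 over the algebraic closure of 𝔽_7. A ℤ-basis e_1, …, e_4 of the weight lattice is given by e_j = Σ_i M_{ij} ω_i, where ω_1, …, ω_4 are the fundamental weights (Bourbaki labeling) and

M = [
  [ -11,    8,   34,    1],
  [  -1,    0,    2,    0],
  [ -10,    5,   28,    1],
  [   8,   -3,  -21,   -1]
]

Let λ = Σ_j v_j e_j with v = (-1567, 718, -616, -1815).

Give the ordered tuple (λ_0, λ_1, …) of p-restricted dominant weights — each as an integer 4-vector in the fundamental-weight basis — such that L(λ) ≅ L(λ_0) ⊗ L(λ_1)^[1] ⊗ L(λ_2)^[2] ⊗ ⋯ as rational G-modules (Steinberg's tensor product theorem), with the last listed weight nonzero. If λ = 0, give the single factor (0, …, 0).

ω-coordinates c = M·v, v = (-1567, 718, -616, -1815):
  c_1 = -11*-1567 + 8*718 + 34*-616 + 1*-1815 = 222
  c_2 = -1*-1567 + 0*718 + 2*-616 + 0*-1815 = 335
  c_3 = -10*-1567 + 5*718 + 28*-616 + 1*-1815 = 197
  c_4 = 8*-1567 + -3*718 + -21*-616 + -1*-1815 = 61
p = 7; digits c_i = Σ_j d_{ij}·7^j, 0 ≤ d_{ij} < 7:
  c_1 = 222 = 5·7^0 + 3·7^1 + 4·7^2
  c_2 = 335 = 6·7^0 + 5·7^1 + 6·7^2
  c_3 = 197 = 1·7^0 + 0·7^1 + 4·7^2
  c_4 = 61 = 5·7^0 + 1·7^1 + 1·7^2
Factor λ_0 = (5, 6, 1, 5)
Factor λ_1 = (3, 5, 0, 1)
Factor λ_2 = (4, 6, 4, 1)

((5, 6, 1, 5), (3, 5, 0, 1), (4, 6, 4, 1))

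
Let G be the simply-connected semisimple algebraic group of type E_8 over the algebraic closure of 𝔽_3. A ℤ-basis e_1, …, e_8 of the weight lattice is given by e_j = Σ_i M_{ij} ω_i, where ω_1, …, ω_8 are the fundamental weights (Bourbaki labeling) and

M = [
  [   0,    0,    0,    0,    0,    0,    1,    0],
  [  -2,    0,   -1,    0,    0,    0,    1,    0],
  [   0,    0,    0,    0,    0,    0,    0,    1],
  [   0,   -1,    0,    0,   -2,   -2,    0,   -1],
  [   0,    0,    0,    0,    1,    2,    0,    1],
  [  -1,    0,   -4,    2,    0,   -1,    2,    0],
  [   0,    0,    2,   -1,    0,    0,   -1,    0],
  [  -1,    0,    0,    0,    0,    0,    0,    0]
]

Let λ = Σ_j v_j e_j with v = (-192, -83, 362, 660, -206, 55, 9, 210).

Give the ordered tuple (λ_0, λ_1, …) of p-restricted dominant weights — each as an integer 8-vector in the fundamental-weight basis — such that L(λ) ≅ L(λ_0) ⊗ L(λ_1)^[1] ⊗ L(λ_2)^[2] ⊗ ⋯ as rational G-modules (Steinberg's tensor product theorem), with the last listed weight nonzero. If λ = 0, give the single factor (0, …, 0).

((0, 1, 0, 1, 0, 0, 1, 0), (0, 1, 1, 1, 2, 0, 0, 1), (1, 0, 2, 1, 0, 0, 0, 0), (0, 1, 1, 0, 1, 1, 2, 1), (0, 0, 2, 2, 1, 0, 0, 2))

Change of basis e → ω: c = M·v where v = (-192, -83, 362, 660, -206, 55, 9, 210):
  c_1 = (0)·(-192) + (0)·(-83) + 0·362 + 0·660 + (0)·(-206) + 0·55 + 1·9 + 0·210 = 9
  c_2 = (-2)·(-192) + (0)·(-83) + (-1)·(362) + 0·660 + (0)·(-206) + 0·55 + 1·9 + 0·210 = 31
  c_3 = (0)·(-192) + (0)·(-83) + 0·362 + 0·660 + (0)·(-206) + 0·55 + 0·9 + 1·210 = 210
  c_4 = (0)·(-192) + (-1)·(-83) + 0·362 + 0·660 + (-2)·(-206) + (-2)·(55) + 0·9 + (-1)·(210) = 175
  c_5 = (0)·(-192) + (0)·(-83) + 0·362 + 0·660 + (1)·(-206) + 2·55 + 0·9 + 1·210 = 114
  c_6 = (-1)·(-192) + (0)·(-83) + (-4)·(362) + 2·660 + (0)·(-206) + (-1)·(55) + 2·9 + 0·210 = 27
  c_7 = (0)·(-192) + (0)·(-83) + 2·362 + (-1)·(660) + (0)·(-206) + 0·55 + (-1)·(9) + 0·210 = 55
  c_8 = (-1)·(-192) + (0)·(-83) + 0·362 + 0·660 + (0)·(-206) + 0·55 + 0·9 + 0·210 = 192
Base-3 expansion of each c_i:
  c_1 = 9 = 0·3^0 + 0·3^1 + 1·3^2
  c_2 = 31 = 1·3^0 + 1·3^1 + 0·3^2 + 1·3^3
  c_3 = 210 = 0·3^0 + 1·3^1 + 2·3^2 + 1·3^3 + 2·3^4
  c_4 = 175 = 1·3^0 + 1·3^1 + 1·3^2 + 0·3^3 + 2·3^4
  c_5 = 114 = 0·3^0 + 2·3^1 + 0·3^2 + 1·3^3 + 1·3^4
  c_6 = 27 = 0·3^0 + 0·3^1 + 0·3^2 + 1·3^3
  c_7 = 55 = 1·3^0 + 0·3^1 + 0·3^2 + 2·3^3
  c_8 = 192 = 0·3^0 + 1·3^1 + 0·3^2 + 1·3^3 + 2·3^4
Factor λ_0 = (0, 1, 0, 1, 0, 0, 1, 0)
Factor λ_1 = (0, 1, 1, 1, 2, 0, 0, 1)
Factor λ_2 = (1, 0, 2, 1, 0, 0, 0, 0)
Factor λ_3 = (0, 1, 1, 0, 1, 1, 2, 1)
Factor λ_4 = (0, 0, 2, 2, 1, 0, 0, 2)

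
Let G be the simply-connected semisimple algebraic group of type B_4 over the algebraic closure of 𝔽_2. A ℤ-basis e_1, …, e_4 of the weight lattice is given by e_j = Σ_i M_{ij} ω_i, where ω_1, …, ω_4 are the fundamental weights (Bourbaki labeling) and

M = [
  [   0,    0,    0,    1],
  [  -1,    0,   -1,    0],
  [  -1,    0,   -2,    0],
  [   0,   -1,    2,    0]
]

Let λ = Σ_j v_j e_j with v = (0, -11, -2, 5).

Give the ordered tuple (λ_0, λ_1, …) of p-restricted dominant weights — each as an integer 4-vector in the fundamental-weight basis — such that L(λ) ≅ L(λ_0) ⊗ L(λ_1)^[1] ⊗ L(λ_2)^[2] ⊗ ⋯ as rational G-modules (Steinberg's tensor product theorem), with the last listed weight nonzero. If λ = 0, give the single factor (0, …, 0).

((1, 0, 0, 1), (0, 1, 0, 1), (1, 0, 1, 1))

In the fundamental-weight basis, λ has coordinates c = M·v (v = (0, -11, -2, 5)):
  c_1 = (0)·(0) + (0)·(-11) + (0)·(-2) + (1)·(5) = 5
  c_2 = (-1)·(0) + (0)·(-11) + (-1)·(-2) + (0)·(5) = 2
  c_3 = (-1)·(0) + (0)·(-11) + (-2)·(-2) + (0)·(5) = 4
  c_4 = (0)·(0) + (-1)·(-11) + (2)·(-2) + (0)·(5) = 7
Writing each c_i in base p = 2:
  c_1 = 5 = 1·2^0 + 0·2^1 + 1·2^2
  c_2 = 2 = 0·2^0 + 1·2^1
  c_3 = 4 = 0·2^0 + 0·2^1 + 1·2^2
  c_4 = 7 = 1·2^0 + 1·2^1 + 1·2^2
λ_0 = (1, 0, 0, 1)
λ_1 = (0, 1, 0, 1)
λ_2 = (1, 0, 1, 1)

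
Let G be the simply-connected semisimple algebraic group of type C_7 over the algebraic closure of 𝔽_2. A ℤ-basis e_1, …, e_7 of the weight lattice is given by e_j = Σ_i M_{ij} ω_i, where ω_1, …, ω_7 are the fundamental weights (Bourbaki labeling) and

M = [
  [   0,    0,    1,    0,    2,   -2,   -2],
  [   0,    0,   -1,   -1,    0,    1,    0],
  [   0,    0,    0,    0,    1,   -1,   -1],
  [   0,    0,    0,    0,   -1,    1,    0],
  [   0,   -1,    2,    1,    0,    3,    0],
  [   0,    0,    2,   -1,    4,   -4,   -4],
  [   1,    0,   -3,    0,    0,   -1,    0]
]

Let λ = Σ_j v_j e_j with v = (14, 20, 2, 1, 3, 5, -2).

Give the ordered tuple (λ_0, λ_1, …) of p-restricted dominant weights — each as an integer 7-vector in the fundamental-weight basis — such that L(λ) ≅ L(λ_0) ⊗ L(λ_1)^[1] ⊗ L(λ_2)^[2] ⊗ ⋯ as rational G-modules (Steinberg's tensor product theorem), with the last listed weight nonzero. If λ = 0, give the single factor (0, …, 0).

ω-coordinates c = M·v, v = (14, 20, 2, 1, 3, 5, -2):
  c_1 = (0)·(14) + (0)·(20) + (1)·(2) + (0)·(1) + (2)·(3) + (-2)·(5) + (-2)·(-2) = 2
  c_2 = (0)·(14) + (0)·(20) + (-1)·(2) + (-1)·(1) + (0)·(3) + (1)·(5) + (0)·(-2) = 2
  c_3 = (0)·(14) + (0)·(20) + (0)·(2) + (0)·(1) + (1)·(3) + (-1)·(5) + (-1)·(-2) = 0
  c_4 = (0)·(14) + (0)·(20) + (0)·(2) + (0)·(1) + (-1)·(3) + (1)·(5) + (0)·(-2) = 2
  c_5 = (0)·(14) + (-1)·(20) + (2)·(2) + (1)·(1) + (0)·(3) + (3)·(5) + (0)·(-2) = 0
  c_6 = (0)·(14) + (0)·(20) + (2)·(2) + (-1)·(1) + (4)·(3) + (-4)·(5) + (-4)·(-2) = 3
  c_7 = (1)·(14) + (0)·(20) + (-3)·(2) + (0)·(1) + (0)·(3) + (-1)·(5) + (0)·(-2) = 3
p = 2; digits c_i = Σ_j d_{ij}·2^j, 0 ≤ d_{ij} < 2:
  c_1 = 2 = 0·2^0 + 1·2^1
  c_2 = 2 = 0·2^0 + 1·2^1
  c_3 = 0
  c_4 = 2 = 0·2^0 + 1·2^1
  c_5 = 0
  c_6 = 3 = 1·2^0 + 1·2^1
  c_7 = 3 = 1·2^0 + 1·2^1
λ_0 = (0, 0, 0, 0, 0, 1, 1)
λ_1 = (1, 1, 0, 1, 0, 1, 1)

((0, 0, 0, 0, 0, 1, 1), (1, 1, 0, 1, 0, 1, 1))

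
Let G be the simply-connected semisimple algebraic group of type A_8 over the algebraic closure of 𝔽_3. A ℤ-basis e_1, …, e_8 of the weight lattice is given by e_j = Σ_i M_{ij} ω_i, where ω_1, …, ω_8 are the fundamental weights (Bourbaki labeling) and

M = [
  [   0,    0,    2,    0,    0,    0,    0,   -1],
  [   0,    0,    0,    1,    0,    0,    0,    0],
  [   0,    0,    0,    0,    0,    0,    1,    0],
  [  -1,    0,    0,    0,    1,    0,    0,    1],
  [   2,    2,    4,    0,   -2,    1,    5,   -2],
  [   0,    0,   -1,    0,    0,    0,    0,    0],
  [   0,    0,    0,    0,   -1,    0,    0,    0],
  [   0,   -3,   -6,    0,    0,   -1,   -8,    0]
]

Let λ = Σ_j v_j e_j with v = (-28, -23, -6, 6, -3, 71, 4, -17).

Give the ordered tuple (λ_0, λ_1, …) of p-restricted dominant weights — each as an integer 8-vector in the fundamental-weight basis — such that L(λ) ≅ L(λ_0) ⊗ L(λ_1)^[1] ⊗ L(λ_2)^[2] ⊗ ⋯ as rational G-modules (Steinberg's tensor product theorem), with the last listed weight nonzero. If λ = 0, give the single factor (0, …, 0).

Change of basis e → ω: c = M·v where v = (-28, -23, -6, 6, -3, 71, 4, -17):
  c_1 = (0)·(-28) + (0)·(-23) + (2)·(-6) + 0·6 + (0)·(-3) + 0·71 + 0·4 + (-1)·(-17) = 5
  c_2 = (0)·(-28) + (0)·(-23) + (0)·(-6) + 1·6 + (0)·(-3) + 0·71 + 0·4 + (0)·(-17) = 6
  c_3 = (0)·(-28) + (0)·(-23) + (0)·(-6) + 0·6 + (0)·(-3) + 0·71 + 1·4 + (0)·(-17) = 4
  c_4 = (-1)·(-28) + (0)·(-23) + (0)·(-6) + 0·6 + (1)·(-3) + 0·71 + 0·4 + (1)·(-17) = 8
  c_5 = (2)·(-28) + (2)·(-23) + (4)·(-6) + 0·6 + (-2)·(-3) + 1·71 + 5·4 + (-2)·(-17) = 5
  c_6 = (0)·(-28) + (0)·(-23) + (-1)·(-6) + 0·6 + (0)·(-3) + 0·71 + 0·4 + (0)·(-17) = 6
  c_7 = (0)·(-28) + (0)·(-23) + (0)·(-6) + 0·6 + (-1)·(-3) + 0·71 + 0·4 + (0)·(-17) = 3
  c_8 = (0)·(-28) + (-3)·(-23) + (-6)·(-6) + 0·6 + (0)·(-3) + (-1)·(71) + (-8)·(4) + (0)·(-17) = 2
Base-3 expansion of each c_i:
  c_1 = 5 = 2·3^0 + 1·3^1
  c_2 = 6 = 0·3^0 + 2·3^1
  c_3 = 4 = 1·3^0 + 1·3^1
  c_4 = 8 = 2·3^0 + 2·3^1
  c_5 = 5 = 2·3^0 + 1·3^1
  c_6 = 6 = 0·3^0 + 2·3^1
  c_7 = 3 = 0·3^0 + 1·3^1
  c_8 = 2 = 2·3^0
Factor λ_0 = (2, 0, 1, 2, 2, 0, 0, 2)
Factor λ_1 = (1, 2, 1, 2, 1, 2, 1, 0)

((2, 0, 1, 2, 2, 0, 0, 2), (1, 2, 1, 2, 1, 2, 1, 0))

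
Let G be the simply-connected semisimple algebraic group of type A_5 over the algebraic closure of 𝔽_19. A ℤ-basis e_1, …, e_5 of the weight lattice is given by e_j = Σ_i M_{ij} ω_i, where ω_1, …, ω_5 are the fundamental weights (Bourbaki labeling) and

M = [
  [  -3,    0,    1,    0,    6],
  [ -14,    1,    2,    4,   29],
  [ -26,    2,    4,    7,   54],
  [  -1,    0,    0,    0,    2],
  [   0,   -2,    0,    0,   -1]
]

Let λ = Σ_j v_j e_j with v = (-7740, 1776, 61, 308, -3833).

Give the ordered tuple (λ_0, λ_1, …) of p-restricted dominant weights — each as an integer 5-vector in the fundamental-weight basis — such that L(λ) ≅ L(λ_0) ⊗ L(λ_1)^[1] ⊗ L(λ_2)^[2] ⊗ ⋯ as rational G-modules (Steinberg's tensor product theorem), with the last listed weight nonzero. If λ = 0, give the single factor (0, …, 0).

Compute c_i = Σ_j M_{ij} v_j with v = (-7740, 1776, 61, 308, -3833):
  c_1 = -3*-7740 + 0*1776 + 1*61 + 0*308 + 6*-3833 = 283
  c_2 = -14*-7740 + 1*1776 + 2*61 + 4*308 + 29*-3833 = 333
  c_3 = -26*-7740 + 2*1776 + 4*61 + 7*308 + 54*-3833 = 210
  c_4 = -1*-7740 + 0*1776 + 0*61 + 0*308 + 2*-3833 = 74
  c_5 = 0*-7740 + -2*1776 + 0*61 + 0*308 + -1*-3833 = 281
Writing each c_i in base p = 19:
  c_1 = 283 = 17·19^0 + 14·19^1
  c_2 = 333 = 10·19^0 + 17·19^1
  c_3 = 210 = 1·19^0 + 11·19^1
  c_4 = 74 = 17·19^0 + 3·19^1
  c_5 = 281 = 15·19^0 + 14·19^1
Factor λ_0 = (17, 10, 1, 17, 15)
Factor λ_1 = (14, 17, 11, 3, 14)

((17, 10, 1, 17, 15), (14, 17, 11, 3, 14))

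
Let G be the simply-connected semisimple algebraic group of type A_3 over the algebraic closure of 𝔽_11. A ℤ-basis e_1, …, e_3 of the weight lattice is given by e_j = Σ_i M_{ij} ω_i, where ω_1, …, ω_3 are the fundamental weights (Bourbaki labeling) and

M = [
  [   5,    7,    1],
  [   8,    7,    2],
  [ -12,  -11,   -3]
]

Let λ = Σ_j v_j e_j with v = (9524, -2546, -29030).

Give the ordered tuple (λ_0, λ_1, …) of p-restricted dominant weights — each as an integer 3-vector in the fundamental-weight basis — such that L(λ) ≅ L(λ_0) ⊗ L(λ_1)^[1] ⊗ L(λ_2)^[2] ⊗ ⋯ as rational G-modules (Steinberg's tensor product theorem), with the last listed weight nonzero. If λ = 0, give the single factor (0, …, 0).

((9, 2, 5), (3, 6, 7), (6, 2, 6))

ω-coordinates c = M·v, v = (9524, -2546, -29030):
  c_1 = (5)·(9524) + (7)·(-2546) + (1)·(-29030) = 768
  c_2 = (8)·(9524) + (7)·(-2546) + (2)·(-29030) = 310
  c_3 = (-12)·(9524) + (-11)·(-2546) + (-3)·(-29030) = 808
Writing each c_i in base p = 11:
  c_1 = 768 = 9·11^0 + 3·11^1 + 6·11^2
  c_2 = 310 = 2·11^0 + 6·11^1 + 2·11^2
  c_3 = 808 = 5·11^0 + 7·11^1 + 6·11^2
p-restricted factor λ_0 = (9, 2, 5)
p-restricted factor λ_1 = (3, 6, 7)
p-restricted factor λ_2 = (6, 2, 6)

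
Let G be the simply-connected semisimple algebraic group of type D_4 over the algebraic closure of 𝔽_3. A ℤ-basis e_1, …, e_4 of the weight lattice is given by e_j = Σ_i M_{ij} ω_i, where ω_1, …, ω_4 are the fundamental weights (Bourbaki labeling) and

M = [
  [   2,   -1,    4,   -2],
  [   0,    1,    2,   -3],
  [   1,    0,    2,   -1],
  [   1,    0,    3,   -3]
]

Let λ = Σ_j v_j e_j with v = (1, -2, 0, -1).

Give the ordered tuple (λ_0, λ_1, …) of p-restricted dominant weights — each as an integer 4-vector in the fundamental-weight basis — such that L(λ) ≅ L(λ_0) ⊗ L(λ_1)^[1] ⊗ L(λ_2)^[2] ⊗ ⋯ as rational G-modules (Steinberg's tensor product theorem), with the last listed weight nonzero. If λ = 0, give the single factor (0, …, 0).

((0, 1, 2, 1), (2, 0, 0, 1))

In the fundamental-weight basis, λ has coordinates c = M·v (v = (1, -2, 0, -1)):
  c_1 = (2)·(1) + (-1)·(-2) + (4)·(0) + (-2)·(-1) = 6
  c_2 = (0)·(1) + (1)·(-2) + (2)·(0) + (-3)·(-1) = 1
  c_3 = (1)·(1) + (0)·(-2) + (2)·(0) + (-1)·(-1) = 2
  c_4 = (1)·(1) + (0)·(-2) + (3)·(0) + (-3)·(-1) = 4
p = 3; digits c_i = Σ_j d_{ij}·3^j, 0 ≤ d_{ij} < 3:
  c_1 = 6 = 0·3^0 + 2·3^1
  c_2 = 1 = 1·3^0
  c_3 = 2 = 2·3^0
  c_4 = 4 = 1·3^0 + 1·3^1
p-restricted factor λ_0 = (0, 1, 2, 1)
p-restricted factor λ_1 = (2, 0, 0, 1)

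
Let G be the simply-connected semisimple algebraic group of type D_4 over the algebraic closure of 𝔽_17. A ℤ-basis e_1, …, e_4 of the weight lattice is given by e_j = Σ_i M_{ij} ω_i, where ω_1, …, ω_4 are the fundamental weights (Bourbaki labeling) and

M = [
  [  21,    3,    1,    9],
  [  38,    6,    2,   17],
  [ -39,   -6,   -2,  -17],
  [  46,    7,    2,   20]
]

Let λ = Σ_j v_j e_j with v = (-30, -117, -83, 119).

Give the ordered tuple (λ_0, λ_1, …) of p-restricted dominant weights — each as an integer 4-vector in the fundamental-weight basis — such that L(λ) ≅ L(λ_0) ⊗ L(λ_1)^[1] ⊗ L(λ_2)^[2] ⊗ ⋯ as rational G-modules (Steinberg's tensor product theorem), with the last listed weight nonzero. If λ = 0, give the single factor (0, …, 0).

Compute c_i = Σ_j M_{ij} v_j with v = (-30, -117, -83, 119):
  c_1 = (21)·(-30) + (3)·(-117) + (1)·(-83) + (9)·(119) = 7
  c_2 = (38)·(-30) + (6)·(-117) + (2)·(-83) + (17)·(119) = 15
  c_3 = (-39)·(-30) + (-6)·(-117) + (-2)·(-83) + (-17)·(119) = 15
  c_4 = (46)·(-30) + (7)·(-117) + (2)·(-83) + (20)·(119) = 15
p = 17; digits c_i = Σ_j d_{ij}·17^j, 0 ≤ d_{ij} < 17:
  c_1 = 7 = 7·17^0
  c_2 = 15 = 15·17^0
  c_3 = 15 = 15·17^0
  c_4 = 15 = 15·17^0
p-restricted factor λ_0 = (7, 15, 15, 15)

((7, 15, 15, 15),)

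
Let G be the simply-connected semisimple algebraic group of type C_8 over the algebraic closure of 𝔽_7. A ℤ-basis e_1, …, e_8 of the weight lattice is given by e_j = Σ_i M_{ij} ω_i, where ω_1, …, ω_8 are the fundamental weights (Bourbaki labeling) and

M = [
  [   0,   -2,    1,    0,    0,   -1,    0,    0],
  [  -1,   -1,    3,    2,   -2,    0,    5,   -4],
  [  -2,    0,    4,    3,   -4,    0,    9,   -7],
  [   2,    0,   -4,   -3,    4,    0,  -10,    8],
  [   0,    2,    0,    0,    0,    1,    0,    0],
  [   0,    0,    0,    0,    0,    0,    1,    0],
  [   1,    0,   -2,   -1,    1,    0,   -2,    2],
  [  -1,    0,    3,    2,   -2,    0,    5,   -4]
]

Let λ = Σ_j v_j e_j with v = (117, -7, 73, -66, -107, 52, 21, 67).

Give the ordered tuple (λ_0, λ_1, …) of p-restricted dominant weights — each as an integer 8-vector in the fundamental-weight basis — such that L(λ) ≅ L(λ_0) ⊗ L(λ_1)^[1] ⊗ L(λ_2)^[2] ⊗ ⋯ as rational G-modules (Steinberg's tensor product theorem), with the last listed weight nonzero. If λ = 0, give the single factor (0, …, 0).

Change of basis e → ω: c = M·v where v = (117, -7, 73, -66, -107, 52, 21, 67):
  c_1 = 0·117 + (-2)·(-7) + 1·73 + (0)·(-66) + (0)·(-107) + (-1)·(52) + 0·21 + 0·67 = 35
  c_2 = (-1)·(117) + (-1)·(-7) + 3·73 + (2)·(-66) + (-2)·(-107) + 0·52 + 5·21 + (-4)·(67) = 28
  c_3 = (-2)·(117) + (0)·(-7) + 4·73 + (3)·(-66) + (-4)·(-107) + 0·52 + 9·21 + (-7)·(67) = 8
  c_4 = 2·117 + (0)·(-7) + (-4)·(73) + (-3)·(-66) + (4)·(-107) + 0·52 + (-10)·(21) + 8·67 = 38
  c_5 = 0·117 + (2)·(-7) + 0·73 + (0)·(-66) + (0)·(-107) + 1·52 + 0·21 + 0·67 = 38
  c_6 = 0·117 + (0)·(-7) + 0·73 + (0)·(-66) + (0)·(-107) + 0·52 + 1·21 + 0·67 = 21
  c_7 = 1·117 + (0)·(-7) + (-2)·(73) + (-1)·(-66) + (1)·(-107) + 0·52 + (-2)·(21) + 2·67 = 22
  c_8 = (-1)·(117) + (0)·(-7) + 3·73 + (2)·(-66) + (-2)·(-107) + 0·52 + 5·21 + (-4)·(67) = 21
Base-7 expansion of each c_i:
  c_1 = 35 = 0·7^0 + 5·7^1
  c_2 = 28 = 0·7^0 + 4·7^1
  c_3 = 8 = 1·7^0 + 1·7^1
  c_4 = 38 = 3·7^0 + 5·7^1
  c_5 = 38 = 3·7^0 + 5·7^1
  c_6 = 21 = 0·7^0 + 3·7^1
  c_7 = 22 = 1·7^0 + 3·7^1
  c_8 = 21 = 0·7^0 + 3·7^1
λ_0 = (0, 0, 1, 3, 3, 0, 1, 0)
λ_1 = (5, 4, 1, 5, 5, 3, 3, 3)

((0, 0, 1, 3, 3, 0, 1, 0), (5, 4, 1, 5, 5, 3, 3, 3))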